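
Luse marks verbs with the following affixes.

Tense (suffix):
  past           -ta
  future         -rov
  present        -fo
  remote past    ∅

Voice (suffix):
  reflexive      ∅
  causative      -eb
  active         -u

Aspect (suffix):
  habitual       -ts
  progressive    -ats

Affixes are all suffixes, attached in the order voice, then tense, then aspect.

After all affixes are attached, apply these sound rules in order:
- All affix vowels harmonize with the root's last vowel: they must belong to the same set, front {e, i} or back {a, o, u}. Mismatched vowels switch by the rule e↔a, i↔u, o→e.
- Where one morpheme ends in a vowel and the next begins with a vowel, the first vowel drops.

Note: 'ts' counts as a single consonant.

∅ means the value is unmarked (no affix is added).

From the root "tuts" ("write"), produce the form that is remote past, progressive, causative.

Attach voice causative -eb → tutseb.
tense = remote past: zero marking, form stays tutseb.
Attach aspect progressive -ats → tutsebats.
Apply vowel harmony: tutsebats → tutsabats.
Vowel deletion: no change.

tutsabats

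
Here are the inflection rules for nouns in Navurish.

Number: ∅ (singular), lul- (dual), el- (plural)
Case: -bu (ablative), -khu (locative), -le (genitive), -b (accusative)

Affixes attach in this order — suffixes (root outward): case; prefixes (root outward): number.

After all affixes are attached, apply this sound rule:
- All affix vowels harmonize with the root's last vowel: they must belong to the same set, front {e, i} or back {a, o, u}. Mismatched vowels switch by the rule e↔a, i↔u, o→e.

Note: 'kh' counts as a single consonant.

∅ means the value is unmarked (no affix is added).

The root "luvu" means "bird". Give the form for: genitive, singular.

number = singular: zero marking, form stays luvu.
Attach case genitive -le → luvule.
Apply vowel harmony: luvule → luvula.

luvula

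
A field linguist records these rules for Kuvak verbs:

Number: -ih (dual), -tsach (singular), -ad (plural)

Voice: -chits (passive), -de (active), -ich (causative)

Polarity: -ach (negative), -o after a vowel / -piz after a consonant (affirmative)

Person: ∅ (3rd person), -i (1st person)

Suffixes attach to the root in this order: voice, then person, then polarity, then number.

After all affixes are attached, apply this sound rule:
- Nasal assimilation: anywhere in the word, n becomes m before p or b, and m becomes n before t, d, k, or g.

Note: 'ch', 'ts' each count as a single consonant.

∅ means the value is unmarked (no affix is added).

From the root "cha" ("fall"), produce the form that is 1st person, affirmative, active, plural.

Attach voice active -de → chade.
Attach person 1st person -i → chadei.
Attach polarity affirmative -o (after vowel 'i') → chadeio.
Attach number plural -ad → chadeioad.
Nasal assimilation: no change.

chadeioad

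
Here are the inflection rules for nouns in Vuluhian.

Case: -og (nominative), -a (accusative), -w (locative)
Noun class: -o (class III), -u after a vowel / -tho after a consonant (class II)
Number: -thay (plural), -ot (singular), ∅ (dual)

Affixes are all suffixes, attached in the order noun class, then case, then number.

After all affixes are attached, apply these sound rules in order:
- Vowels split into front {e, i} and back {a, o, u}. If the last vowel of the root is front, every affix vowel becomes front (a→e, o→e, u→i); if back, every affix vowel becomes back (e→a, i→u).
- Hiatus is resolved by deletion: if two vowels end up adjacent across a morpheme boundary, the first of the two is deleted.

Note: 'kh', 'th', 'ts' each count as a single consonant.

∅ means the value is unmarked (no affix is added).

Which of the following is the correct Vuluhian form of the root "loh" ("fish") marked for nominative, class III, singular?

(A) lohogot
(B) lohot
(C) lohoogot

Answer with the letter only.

Attach noun class class III -o → loho.
Attach case nominative -og → lohoog.
Attach number singular -ot → lohoogot.
Vowel harmony: no change.
Apply vowel deletion: lohoogot → lohogot.
So the correct form is lohogot, option (A).
(C) lohoogot is wrong: it fails to apply the sound rule(s).
(B) lohot is wrong: it uses accusative instead of nominative for case.

A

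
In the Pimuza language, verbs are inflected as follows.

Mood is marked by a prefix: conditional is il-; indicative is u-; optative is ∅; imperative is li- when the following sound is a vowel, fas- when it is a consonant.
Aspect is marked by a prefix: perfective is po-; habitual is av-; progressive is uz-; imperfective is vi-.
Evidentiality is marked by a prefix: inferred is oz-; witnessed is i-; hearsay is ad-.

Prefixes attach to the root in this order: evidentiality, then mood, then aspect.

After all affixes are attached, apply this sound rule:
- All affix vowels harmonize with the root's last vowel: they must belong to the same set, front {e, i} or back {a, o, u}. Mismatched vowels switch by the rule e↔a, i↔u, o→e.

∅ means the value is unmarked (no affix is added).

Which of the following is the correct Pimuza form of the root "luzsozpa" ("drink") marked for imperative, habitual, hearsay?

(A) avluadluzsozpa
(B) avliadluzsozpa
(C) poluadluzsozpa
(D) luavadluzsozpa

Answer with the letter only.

A

Attach evidentiality hearsay ad- → adluzsozpa.
Attach mood imperative li- (before vowel 'a') → liadluzsozpa.
Attach aspect habitual av- → avliadluzsozpa.
Apply vowel harmony: avliadluzsozpa → avluadluzsozpa.
So the correct form is avluadluzsozpa, option (A).
(B) avliadluzsozpa is wrong: it fails to apply the sound rule(s).
(C) poluadluzsozpa is wrong: it uses perfective instead of habitual for aspect.
(D) luavadluzsozpa is wrong: it has the affixes in the wrong order.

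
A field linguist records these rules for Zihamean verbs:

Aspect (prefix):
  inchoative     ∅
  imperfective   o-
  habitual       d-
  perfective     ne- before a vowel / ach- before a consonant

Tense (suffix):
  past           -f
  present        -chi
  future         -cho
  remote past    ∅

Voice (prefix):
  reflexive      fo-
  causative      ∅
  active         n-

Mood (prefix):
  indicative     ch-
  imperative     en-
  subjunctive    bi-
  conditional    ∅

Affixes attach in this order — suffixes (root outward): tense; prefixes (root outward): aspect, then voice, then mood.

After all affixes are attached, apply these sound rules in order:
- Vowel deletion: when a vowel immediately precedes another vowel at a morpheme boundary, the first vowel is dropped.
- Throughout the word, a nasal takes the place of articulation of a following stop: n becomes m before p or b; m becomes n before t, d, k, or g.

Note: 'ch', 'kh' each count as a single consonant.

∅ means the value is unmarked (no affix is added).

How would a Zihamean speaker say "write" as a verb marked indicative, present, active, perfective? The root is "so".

Attach aspect perfective ach- (before consonant 's') → achso.
Attach voice active n- → nachso.
Attach tense present -chi → nachsochi.
Attach mood indicative ch- → chnachsochi.
Vowel deletion: no change.
Nasal assimilation: no change.

chnachsochi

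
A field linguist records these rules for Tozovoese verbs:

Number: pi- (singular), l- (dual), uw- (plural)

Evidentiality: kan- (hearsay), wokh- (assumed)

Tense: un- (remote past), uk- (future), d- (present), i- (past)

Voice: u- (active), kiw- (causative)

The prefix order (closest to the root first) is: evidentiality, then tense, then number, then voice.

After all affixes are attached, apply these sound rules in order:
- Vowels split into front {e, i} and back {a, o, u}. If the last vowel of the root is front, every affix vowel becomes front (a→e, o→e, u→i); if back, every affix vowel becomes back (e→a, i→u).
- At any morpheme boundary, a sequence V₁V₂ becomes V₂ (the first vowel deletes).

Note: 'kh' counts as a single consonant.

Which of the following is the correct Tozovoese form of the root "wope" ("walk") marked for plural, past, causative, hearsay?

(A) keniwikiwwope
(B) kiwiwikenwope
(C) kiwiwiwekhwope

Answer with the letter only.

Attach evidentiality hearsay kan- → kanwope.
Attach tense past i- → ikanwope.
Attach number plural uw- → uwikanwope.
Attach voice causative kiw- → kiwuwikanwope.
Apply vowel harmony: kiwuwikanwope → kiwiwikenwope.
Vowel deletion: no change.
So the correct form is kiwiwikenwope, option (B).
(C) kiwiwiwekhwope is wrong: it uses assumed instead of hearsay for evidentiality.
(A) keniwikiwwope is wrong: it has the affixes in the wrong order.

B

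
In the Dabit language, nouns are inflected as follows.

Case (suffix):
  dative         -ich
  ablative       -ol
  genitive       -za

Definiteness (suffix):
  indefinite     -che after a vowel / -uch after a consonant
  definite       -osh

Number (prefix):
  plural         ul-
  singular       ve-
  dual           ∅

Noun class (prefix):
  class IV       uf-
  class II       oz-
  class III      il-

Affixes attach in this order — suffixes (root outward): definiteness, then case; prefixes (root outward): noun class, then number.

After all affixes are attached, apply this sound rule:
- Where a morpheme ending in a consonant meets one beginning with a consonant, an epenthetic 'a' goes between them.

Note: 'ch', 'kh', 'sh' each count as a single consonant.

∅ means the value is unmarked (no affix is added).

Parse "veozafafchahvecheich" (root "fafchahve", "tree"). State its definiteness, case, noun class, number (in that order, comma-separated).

Segment: ve-oz-fafchahve-che-ich.
definiteness: -che/uch → indefinite.
case: -ich → dative.
noun class: oz- → class II.
number: ve- → singular.

indefinite, dative, class II, singular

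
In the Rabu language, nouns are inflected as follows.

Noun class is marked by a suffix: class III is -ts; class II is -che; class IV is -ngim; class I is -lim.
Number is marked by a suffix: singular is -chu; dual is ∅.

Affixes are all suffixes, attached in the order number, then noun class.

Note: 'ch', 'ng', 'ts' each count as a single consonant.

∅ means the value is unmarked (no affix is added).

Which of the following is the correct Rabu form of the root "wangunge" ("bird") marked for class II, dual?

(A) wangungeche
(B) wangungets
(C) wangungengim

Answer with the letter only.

number = dual: zero marking, form stays wangunge.
Attach noun class class II -che → wangungeche.
So the correct form is wangungeche, option (A).
(C) wangungengim is wrong: it uses class IV instead of class II for noun class.
(B) wangungets is wrong: it uses class III instead of class II for noun class.

A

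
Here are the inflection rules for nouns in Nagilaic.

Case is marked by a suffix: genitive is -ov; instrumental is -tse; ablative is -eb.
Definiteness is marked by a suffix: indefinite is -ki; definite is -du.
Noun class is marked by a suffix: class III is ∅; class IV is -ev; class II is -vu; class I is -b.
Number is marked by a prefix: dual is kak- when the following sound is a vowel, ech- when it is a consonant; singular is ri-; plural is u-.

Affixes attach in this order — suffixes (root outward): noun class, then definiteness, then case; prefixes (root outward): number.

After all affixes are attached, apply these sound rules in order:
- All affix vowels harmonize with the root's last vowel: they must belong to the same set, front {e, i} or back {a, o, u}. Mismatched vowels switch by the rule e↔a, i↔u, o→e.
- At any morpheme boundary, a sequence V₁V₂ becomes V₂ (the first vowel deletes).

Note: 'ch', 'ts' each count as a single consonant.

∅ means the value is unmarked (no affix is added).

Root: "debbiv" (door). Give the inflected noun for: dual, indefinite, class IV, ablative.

Attach noun class class IV -ev → debbivev.
Attach definiteness indefinite -ki → debbivevki.
Attach number dual ech- (before consonant 'd') → echdebbivevki.
Attach case ablative -eb → echdebbivevkieb.
Vowel harmony: no change.
Apply vowel deletion: echdebbivevkieb → echdebbivevkeb.

echdebbivevkeb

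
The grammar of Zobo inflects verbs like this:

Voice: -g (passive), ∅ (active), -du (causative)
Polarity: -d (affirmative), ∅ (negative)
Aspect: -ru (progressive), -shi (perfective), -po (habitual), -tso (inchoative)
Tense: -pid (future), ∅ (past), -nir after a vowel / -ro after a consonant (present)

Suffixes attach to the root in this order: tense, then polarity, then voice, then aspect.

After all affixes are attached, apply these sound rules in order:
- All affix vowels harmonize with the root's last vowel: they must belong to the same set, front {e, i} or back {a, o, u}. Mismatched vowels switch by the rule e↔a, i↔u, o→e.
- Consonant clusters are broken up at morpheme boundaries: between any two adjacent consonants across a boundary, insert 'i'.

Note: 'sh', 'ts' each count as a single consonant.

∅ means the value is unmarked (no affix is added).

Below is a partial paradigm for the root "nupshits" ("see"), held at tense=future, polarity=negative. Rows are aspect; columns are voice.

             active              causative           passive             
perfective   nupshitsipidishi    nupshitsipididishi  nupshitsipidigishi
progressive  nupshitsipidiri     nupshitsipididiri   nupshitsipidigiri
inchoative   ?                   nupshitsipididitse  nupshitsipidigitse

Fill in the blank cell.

Attach tense future -pid → nupshitspid.
polarity = negative: zero marking, form stays nupshitspid.
voice = active: zero marking, form stays nupshitspid.
Attach aspect inchoative -tso → nupshitspidtso.
Apply vowel harmony: nupshitspidtso → nupshitspidtse.
Apply epenthesis: nupshitspidtse → nupshitsipiditse.

nupshitsipiditse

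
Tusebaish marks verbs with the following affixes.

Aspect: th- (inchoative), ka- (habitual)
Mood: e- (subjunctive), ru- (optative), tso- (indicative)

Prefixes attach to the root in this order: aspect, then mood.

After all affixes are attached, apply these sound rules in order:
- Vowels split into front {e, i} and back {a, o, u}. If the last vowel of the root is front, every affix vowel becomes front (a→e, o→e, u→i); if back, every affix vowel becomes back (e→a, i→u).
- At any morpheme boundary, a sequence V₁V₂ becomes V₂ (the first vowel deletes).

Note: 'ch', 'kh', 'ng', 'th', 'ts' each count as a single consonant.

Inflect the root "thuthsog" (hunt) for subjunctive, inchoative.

Attach aspect inchoative th- → ththuthsog.
Attach mood subjunctive e- → eththuthsog.
Apply vowel harmony: eththuthsog → aththuthsog.
Vowel deletion: no change.

aththuthsog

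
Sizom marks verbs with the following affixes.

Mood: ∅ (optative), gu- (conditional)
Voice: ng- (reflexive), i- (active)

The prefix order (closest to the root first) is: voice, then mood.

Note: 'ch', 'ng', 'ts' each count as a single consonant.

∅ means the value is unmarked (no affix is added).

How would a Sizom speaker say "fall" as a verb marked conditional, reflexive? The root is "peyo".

gungpeyo

Attach voice reflexive ng- → ngpeyo.
Attach mood conditional gu- → gungpeyo.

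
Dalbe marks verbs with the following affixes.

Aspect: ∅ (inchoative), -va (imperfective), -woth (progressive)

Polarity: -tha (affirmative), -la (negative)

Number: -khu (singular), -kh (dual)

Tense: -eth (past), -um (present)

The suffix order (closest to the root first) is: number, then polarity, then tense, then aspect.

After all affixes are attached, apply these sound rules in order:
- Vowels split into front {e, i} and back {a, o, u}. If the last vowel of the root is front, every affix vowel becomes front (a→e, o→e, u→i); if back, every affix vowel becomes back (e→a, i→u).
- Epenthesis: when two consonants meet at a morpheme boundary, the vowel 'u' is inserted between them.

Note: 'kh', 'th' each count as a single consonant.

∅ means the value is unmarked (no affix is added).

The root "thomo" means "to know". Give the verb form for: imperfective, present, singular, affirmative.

Attach number singular -khu → thomokhu.
Attach polarity affirmative -tha → thomokhutha.
Attach tense present -um → thomokhuthaum.
Attach aspect imperfective -va → thomokhuthaumva.
Vowel harmony: no change.
Apply epenthesis: thomokhuthaumva → thomokhuthaumuva.

thomokhuthaumuva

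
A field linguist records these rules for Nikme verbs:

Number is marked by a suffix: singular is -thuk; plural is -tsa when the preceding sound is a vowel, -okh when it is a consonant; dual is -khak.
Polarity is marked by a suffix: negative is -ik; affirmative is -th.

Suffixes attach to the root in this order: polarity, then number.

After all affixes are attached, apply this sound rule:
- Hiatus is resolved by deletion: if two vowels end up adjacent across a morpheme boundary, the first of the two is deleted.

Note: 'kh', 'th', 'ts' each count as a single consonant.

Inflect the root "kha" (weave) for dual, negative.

Attach polarity negative -ik → khaik.
Attach number dual -khak → khaikkhak.
Apply vowel deletion: khaikkhak → khikkhak.

khikkhak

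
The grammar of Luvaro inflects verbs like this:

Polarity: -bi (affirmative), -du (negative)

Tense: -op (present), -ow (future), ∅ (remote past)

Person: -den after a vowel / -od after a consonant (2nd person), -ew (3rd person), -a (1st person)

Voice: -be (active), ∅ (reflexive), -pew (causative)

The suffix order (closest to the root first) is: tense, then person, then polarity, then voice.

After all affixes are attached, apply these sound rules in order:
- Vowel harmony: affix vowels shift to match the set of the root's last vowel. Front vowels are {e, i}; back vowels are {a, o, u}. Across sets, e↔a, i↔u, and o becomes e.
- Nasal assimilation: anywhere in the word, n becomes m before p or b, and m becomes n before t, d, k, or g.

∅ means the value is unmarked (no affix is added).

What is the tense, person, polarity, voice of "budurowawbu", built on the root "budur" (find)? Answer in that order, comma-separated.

future, 3rd person, affirmative, reflexive

Segment: budur-ow-ew-bi.
tense: -ow → future.
person: -ew → 3rd person.
polarity: -bi → affirmative.
voice: ∅ → reflexive.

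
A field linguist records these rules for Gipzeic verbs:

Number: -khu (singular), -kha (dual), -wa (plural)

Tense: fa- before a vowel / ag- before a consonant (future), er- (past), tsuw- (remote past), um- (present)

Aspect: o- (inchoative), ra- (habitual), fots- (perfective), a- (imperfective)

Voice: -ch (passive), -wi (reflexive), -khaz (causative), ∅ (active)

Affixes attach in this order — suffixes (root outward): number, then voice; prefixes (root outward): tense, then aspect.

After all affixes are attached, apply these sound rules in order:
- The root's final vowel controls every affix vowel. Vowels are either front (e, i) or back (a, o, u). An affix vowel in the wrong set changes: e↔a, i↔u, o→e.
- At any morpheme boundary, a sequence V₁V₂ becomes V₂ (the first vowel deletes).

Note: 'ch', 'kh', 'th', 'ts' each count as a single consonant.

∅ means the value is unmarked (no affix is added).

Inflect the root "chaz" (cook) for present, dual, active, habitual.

rumchazkha

Attach number dual -kha → chazkha.
Attach tense present um- → umchazkha.
Attach aspect habitual ra- → raumchazkha.
voice = active: zero marking, form stays raumchazkha.
Vowel harmony: no change.
Apply vowel deletion: raumchazkha → rumchazkha.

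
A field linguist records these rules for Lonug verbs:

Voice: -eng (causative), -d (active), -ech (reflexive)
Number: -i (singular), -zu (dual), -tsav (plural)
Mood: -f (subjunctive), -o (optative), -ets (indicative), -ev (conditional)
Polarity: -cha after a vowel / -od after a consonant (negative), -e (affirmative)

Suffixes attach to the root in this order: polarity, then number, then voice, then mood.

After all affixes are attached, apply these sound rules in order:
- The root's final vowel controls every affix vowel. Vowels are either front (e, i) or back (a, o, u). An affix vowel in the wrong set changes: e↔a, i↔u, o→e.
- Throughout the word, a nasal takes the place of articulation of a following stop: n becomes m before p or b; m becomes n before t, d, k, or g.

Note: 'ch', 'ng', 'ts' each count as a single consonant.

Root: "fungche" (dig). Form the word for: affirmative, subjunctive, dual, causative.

Attach polarity affirmative -e → fungchee.
Attach number dual -zu → fungcheezu.
Attach voice causative -eng → fungcheezueng.
Attach mood subjunctive -f → fungcheezuengf.
Apply vowel harmony: fungcheezuengf → fungcheeziengf.
Nasal assimilation: no change.

fungcheeziengf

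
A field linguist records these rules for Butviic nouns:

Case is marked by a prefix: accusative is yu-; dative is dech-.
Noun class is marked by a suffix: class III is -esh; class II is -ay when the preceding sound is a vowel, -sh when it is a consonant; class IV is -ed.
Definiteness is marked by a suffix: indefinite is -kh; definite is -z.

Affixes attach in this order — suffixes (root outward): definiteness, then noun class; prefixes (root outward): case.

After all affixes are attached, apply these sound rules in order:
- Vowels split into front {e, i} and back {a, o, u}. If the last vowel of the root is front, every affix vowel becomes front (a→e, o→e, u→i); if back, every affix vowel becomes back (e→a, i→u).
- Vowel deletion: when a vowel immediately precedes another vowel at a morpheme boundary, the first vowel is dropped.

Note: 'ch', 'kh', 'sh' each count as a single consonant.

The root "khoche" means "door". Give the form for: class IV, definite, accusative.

Attach definiteness definite -z → khochez.
Attach noun class class IV -ed → khochezed.
Attach case accusative yu- → yukhochezed.
Apply vowel harmony: yukhochezed → yikhochezed.
Vowel deletion: no change.

yikhochezed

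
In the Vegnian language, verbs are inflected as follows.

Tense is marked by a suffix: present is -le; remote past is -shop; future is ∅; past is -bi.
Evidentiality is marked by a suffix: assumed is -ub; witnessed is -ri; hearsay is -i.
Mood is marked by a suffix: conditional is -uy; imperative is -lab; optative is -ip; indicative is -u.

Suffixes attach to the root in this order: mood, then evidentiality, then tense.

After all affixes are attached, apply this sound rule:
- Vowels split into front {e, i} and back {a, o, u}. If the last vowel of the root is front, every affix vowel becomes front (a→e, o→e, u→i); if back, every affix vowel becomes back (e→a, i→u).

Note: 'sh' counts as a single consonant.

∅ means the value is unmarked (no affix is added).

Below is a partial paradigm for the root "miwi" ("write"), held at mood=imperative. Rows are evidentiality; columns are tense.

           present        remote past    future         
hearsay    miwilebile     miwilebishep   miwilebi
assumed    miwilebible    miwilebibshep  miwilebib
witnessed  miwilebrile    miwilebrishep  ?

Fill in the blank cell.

miwilebri

Attach mood imperative -lab → miwilab.
Attach evidentiality witnessed -ri → miwilabri.
tense = future: zero marking, form stays miwilabri.
Apply vowel harmony: miwilabri → miwilebri.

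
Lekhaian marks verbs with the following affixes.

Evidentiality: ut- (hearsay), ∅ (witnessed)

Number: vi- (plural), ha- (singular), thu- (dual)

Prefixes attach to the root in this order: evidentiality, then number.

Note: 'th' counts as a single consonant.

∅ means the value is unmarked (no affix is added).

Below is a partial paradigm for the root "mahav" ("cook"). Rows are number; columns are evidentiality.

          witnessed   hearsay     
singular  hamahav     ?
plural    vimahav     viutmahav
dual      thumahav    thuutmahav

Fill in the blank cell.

hautmahav

Attach evidentiality hearsay ut- → utmahav.
Attach number singular ha- → hautmahav.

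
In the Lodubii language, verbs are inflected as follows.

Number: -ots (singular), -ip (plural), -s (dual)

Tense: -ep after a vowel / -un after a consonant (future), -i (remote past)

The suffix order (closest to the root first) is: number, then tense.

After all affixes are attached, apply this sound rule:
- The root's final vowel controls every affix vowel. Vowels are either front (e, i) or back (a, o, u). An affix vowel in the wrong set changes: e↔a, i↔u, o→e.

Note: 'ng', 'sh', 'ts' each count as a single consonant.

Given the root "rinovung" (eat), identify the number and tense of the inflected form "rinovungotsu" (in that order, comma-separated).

Segment: rinovung-ots-i.
number: -ots → singular.
tense: -i → remote past.

singular, remote past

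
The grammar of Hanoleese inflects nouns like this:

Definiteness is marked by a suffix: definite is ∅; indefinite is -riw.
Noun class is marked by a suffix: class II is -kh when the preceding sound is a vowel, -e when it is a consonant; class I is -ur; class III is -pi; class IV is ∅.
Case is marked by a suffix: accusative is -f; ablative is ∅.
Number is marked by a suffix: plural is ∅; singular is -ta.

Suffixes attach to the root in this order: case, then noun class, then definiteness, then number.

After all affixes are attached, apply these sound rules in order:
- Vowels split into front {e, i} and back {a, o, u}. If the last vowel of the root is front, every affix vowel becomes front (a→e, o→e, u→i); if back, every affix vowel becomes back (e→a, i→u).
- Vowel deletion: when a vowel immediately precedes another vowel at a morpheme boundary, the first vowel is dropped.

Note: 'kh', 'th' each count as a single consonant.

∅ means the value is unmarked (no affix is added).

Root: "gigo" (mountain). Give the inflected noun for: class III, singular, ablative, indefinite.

case = ablative: zero marking, form stays gigo.
Attach noun class class III -pi → gigopi.
Attach definiteness indefinite -riw → gigopiriw.
Attach number singular -ta → gigopiriwta.
Apply vowel harmony: gigopiriwta → gigopuruwta.
Vowel deletion: no change.

gigopuruwta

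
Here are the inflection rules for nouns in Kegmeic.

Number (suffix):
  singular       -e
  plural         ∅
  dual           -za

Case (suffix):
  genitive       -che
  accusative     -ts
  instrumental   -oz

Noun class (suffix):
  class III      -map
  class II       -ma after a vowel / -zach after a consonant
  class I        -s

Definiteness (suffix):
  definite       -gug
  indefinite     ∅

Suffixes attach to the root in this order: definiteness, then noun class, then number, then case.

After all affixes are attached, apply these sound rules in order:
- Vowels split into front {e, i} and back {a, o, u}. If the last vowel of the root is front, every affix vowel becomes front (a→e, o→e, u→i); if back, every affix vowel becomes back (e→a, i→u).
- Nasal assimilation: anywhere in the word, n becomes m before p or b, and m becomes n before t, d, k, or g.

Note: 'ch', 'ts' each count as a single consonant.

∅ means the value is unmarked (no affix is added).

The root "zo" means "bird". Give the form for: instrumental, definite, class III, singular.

Attach definiteness definite -gug → zogug.
Attach noun class class III -map → zogugmap.
Attach number singular -e → zogugmape.
Attach case instrumental -oz → zogugmapeoz.
Apply vowel harmony: zogugmapeoz → zogugmapaoz.
Nasal assimilation: no change.

zogugmapaoz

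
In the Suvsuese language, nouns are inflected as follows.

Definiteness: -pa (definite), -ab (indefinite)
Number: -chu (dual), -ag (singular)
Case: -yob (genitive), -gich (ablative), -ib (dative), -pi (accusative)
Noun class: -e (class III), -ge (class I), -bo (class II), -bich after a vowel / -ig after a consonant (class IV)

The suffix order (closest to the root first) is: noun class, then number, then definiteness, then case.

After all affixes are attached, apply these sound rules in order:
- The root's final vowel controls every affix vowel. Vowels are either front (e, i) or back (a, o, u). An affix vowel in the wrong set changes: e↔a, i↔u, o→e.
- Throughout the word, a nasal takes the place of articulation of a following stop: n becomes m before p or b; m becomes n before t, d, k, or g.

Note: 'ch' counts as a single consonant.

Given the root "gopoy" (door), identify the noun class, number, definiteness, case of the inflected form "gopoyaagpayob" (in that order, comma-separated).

class III, singular, definite, genitive

Segment: gopoy-e-ag-pa-yob.
noun class: -e → class III.
number: -ag → singular.
definiteness: -pa → definite.
case: -yob → genitive.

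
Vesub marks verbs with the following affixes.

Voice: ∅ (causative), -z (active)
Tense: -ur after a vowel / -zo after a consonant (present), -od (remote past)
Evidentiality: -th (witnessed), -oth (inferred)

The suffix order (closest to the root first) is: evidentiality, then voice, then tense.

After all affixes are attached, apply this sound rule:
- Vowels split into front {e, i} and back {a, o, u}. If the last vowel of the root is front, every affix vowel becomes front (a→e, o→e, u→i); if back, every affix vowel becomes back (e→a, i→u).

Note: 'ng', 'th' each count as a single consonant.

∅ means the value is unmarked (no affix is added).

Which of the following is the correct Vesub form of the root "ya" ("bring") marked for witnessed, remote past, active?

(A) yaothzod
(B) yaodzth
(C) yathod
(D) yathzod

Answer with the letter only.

Attach evidentiality witnessed -th → yath.
Attach voice active -z → yathz.
Attach tense remote past -od → yathzod.
Vowel harmony: no change.
So the correct form is yathzod, option (D).
(A) yaothzod is wrong: it uses inferred instead of witnessed for evidentiality.
(B) yaodzth is wrong: it has the affixes in the wrong order.
(C) yathod is wrong: it uses causative instead of active for voice.

D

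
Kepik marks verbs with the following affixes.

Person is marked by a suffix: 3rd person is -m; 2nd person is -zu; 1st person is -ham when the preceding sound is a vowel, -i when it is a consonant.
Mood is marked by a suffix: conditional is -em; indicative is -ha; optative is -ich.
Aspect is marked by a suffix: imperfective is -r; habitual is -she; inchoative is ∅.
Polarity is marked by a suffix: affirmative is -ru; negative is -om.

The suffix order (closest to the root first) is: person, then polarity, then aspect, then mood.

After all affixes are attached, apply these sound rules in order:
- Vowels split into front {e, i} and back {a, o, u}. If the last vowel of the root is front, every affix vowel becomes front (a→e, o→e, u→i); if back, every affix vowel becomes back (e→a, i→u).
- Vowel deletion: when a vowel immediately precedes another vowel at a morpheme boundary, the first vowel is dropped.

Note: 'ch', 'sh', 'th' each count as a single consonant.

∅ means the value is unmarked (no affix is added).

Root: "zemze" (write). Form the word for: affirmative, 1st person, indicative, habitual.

Attach person 1st person -ham (after vowel 'e') → zemzeham.
Attach polarity affirmative -ru → zemzehamru.
Attach aspect habitual -she → zemzehamrushe.
Attach mood indicative -ha → zemzehamrusheha.
Apply vowel harmony: zemzehamrusheha → zemzehemrishehe.
Vowel deletion: no change.

zemzehemrishehe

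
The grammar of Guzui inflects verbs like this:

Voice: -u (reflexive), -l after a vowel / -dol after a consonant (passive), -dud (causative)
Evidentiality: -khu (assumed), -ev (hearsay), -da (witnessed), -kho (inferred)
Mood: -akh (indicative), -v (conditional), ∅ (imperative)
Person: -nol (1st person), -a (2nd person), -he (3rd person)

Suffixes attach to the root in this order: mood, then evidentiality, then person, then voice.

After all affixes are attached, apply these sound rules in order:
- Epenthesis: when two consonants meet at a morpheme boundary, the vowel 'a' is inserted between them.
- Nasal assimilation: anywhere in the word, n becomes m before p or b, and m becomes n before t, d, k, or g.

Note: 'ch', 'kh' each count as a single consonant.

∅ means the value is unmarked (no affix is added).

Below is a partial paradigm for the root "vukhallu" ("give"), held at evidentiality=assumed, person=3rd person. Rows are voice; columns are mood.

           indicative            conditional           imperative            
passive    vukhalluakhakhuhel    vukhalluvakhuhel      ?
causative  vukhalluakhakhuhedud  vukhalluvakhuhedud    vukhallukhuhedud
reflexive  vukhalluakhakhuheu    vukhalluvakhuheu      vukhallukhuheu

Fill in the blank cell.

mood = imperative: zero marking, form stays vukhallu.
Attach evidentiality assumed -khu → vukhallukhu.
Attach person 3rd person -he → vukhallukhuhe.
Attach voice passive -l (after vowel 'e') → vukhallukhuhel.
Epenthesis: no change.
Nasal assimilation: no change.

vukhallukhuhel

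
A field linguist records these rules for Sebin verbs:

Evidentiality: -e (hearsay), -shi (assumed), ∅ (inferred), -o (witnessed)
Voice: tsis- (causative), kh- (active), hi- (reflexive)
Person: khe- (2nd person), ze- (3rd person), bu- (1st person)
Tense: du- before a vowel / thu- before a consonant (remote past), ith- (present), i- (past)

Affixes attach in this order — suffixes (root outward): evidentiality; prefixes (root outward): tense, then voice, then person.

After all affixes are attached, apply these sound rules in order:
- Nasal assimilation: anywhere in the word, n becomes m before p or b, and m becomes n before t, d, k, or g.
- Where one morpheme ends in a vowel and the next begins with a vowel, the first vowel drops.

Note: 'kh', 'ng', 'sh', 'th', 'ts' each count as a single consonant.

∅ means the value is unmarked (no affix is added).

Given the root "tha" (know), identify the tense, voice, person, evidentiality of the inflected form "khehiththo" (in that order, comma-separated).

Segment: khe-hi-ith-tha-o.
tense: ith- → present.
voice: hi- → reflexive.
person: khe- → 2nd person.
evidentiality: -o → witnessed.

present, reflexive, 2nd person, witnessed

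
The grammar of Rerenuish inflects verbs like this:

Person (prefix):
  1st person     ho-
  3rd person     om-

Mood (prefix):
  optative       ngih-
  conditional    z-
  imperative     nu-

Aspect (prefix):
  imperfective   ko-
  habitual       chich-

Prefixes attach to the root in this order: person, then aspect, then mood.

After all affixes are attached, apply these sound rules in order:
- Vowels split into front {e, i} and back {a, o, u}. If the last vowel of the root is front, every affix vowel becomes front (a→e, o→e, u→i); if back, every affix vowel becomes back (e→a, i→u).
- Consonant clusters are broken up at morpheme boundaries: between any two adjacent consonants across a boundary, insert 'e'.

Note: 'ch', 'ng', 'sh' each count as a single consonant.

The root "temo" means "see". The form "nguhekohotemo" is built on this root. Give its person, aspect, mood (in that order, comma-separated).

Segment: ngih-ko-ho-temo.
person: ho- → 1st person.
aspect: ko- → imperfective.
mood: ngih- → optative.

1st person, imperfective, optative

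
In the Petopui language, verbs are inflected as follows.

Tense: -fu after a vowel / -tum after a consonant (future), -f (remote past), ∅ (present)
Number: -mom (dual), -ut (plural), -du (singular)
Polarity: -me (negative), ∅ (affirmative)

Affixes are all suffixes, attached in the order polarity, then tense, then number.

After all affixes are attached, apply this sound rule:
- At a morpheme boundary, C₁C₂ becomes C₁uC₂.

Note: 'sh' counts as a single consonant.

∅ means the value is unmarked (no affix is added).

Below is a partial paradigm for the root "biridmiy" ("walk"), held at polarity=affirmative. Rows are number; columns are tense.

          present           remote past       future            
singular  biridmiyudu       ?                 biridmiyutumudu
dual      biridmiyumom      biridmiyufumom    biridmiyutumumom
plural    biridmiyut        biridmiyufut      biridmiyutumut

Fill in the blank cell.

biridmiyufudu

polarity = affirmative: zero marking, form stays biridmiy.
Attach tense remote past -f → biridmiyf.
Attach number singular -du → biridmiyfdu.
Apply epenthesis: biridmiyfdu → biridmiyufudu.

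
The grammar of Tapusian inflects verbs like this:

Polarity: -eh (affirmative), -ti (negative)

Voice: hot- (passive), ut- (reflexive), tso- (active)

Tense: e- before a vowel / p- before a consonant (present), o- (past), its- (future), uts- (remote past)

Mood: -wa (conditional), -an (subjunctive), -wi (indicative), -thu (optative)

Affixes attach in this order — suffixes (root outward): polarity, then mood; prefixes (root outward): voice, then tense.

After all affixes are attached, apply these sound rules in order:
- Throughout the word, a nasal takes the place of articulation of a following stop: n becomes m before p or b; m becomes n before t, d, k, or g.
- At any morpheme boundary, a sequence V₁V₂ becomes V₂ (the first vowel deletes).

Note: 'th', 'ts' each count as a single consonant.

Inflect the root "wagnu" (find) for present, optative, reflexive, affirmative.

Attach voice reflexive ut- → utwagnu.
Attach polarity affirmative -eh → utwagnueh.
Attach mood optative -thu → utwagnuehthu.
Attach tense present e- (before vowel 'u') → eutwagnuehthu.
Nasal assimilation: no change.
Apply vowel deletion: eutwagnuehthu → utwagnehthu.

utwagnehthu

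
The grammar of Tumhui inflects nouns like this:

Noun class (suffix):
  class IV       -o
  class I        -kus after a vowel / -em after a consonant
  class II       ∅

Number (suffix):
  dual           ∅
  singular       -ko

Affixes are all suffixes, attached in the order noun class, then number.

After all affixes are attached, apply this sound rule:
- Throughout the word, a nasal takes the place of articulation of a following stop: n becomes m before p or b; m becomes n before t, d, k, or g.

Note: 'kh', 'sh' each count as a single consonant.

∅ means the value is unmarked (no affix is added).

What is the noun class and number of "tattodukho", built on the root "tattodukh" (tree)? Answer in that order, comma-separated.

class IV, dual

Segment: tattodukh-o.
noun class: -o → class IV.
number: ∅ → dual.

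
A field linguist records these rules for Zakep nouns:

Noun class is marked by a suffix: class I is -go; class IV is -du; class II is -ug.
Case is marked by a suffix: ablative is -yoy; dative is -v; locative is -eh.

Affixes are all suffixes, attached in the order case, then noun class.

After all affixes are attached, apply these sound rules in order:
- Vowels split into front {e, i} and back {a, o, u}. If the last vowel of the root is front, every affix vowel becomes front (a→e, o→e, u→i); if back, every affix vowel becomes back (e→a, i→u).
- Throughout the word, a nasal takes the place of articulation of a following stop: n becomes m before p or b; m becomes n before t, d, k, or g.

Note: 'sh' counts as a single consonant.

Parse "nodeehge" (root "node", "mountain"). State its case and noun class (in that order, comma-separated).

Segment: node-eh-go.
case: -eh → locative.
noun class: -go → class I.

locative, class I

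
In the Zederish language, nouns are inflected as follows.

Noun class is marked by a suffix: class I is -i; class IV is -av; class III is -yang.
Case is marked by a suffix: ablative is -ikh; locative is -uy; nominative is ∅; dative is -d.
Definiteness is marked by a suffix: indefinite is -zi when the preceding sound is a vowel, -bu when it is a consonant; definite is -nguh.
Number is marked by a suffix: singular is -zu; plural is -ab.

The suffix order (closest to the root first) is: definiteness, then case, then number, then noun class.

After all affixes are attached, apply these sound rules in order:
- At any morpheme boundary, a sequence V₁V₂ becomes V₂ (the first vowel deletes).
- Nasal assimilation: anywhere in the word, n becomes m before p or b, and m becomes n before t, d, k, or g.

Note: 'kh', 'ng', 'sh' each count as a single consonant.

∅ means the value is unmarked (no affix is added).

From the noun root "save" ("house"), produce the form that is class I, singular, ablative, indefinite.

savezikhzi

Attach definiteness indefinite -zi (after vowel 'e') → savezi.
Attach case ablative -ikh → saveziikh.
Attach number singular -zu → saveziikhzu.
Attach noun class class I -i → saveziikhzui.
Apply vowel deletion: saveziikhzui → savezikhzi.
Nasal assimilation: no change.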